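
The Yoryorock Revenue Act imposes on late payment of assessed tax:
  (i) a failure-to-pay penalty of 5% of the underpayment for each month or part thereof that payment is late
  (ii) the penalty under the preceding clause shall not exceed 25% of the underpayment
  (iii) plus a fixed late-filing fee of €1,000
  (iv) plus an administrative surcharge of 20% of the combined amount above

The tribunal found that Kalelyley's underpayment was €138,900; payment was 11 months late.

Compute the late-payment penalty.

Accrued rate: 5% × 11 = 55%, capped at 25% → 25%
Failure-to-pay penalty: 25% of €138,900 = €34,725
Penalty before surcharge: €34,725 + €1,000 = €35,725
Administrative surcharge: 20% of €35,725 = €7,145
Total penalty: €35,725 + €7,145 = €42,870

Penalty: €42,870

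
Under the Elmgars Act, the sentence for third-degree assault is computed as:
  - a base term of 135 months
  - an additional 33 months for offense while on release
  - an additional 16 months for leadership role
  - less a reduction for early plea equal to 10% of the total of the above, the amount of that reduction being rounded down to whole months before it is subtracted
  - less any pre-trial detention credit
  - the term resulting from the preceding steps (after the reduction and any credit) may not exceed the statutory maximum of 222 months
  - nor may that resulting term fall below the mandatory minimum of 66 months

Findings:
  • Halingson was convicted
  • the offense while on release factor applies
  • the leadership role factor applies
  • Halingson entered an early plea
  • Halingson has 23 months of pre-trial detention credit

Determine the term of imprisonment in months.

Offense while on release enhancement: +33 months
Leadership role enhancement: +16 months
Adjusted term: 135 months + 33 months + 16 months = 184 months
Early plea reduction: 10% of 184 months = 18 months (rounded down)
After reduction: 184 − 18 = 166 months
Less pre-trial detention credit: 166 months − 23 months = 143 months
Cap at 222 months: 143 months is within the cap, no reduction.
Minimum 66 months: 143 months meets the minimum, no increase.

143 months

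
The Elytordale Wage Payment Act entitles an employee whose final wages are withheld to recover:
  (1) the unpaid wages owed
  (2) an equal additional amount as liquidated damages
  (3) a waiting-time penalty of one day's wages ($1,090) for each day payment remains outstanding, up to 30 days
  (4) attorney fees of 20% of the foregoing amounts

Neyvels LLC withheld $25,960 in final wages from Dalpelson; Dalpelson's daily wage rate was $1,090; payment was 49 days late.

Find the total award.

Liquidated damages (equal amount): $25,960
Penalty days: min(49, 30) = 30
Waiting-time penalty: 30 × $1,090 = $32,700
Subtotal: $25,960 + $25,960 + $32,700 = $84,620
Attorney fees: 20% of $84,620 = $16,924
Total award: $84,620 + $16,924 = $101,544

Total award: $101,544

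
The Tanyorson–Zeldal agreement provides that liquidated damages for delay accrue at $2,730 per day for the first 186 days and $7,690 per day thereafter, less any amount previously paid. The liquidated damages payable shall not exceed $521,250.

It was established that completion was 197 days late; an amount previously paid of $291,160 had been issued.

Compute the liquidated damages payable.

First 186 days: 186 × $2,730 = $507,780
Remaining days: (197 − 186) × $7,690 = $84,590
Accrued per-day damages: $507,780 + $84,590 = $592,370
Less amount previously paid: $592,370 − $291,160 = $301,210
Cap at $521,250: $301,210 is within the cap, no reduction.

Liquidated damages: $301,210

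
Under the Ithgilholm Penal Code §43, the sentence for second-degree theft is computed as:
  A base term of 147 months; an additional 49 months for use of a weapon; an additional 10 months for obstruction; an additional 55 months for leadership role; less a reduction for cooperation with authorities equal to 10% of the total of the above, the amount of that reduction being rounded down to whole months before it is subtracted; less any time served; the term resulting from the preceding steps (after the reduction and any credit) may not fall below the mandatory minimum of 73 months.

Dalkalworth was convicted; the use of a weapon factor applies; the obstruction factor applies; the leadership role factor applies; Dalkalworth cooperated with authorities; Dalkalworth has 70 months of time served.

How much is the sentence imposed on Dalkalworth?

Use of a weapon enhancement: +49 months
Obstruction enhancement: +10 months
Leadership role enhancement: +55 months
Adjusted term: 147 months + 49 months + 10 months + 55 months = 261 months
Cooperation with authorities reduction: 10% of 261 months = 26 months (rounded down)
After reduction: 261 − 26 = 235 months
Less time served: 235 months − 70 months = 165 months
Minimum 73 months: 165 months meets the minimum, no increase.

165 months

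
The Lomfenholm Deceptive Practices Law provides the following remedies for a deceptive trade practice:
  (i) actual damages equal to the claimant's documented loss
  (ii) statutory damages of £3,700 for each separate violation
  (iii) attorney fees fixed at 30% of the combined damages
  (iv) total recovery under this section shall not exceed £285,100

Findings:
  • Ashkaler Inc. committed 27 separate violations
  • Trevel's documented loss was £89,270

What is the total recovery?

£245,921

Statutory damages: 27 × £3,700 = £99,900
Combined damages: £89,270 + £99,900 = £189,170
Attorney fees: 30% of £189,170 = £56,751
Total before cap: £189,170 + £56,751 = £245,921
Cap at £285,100: £245,921 is within the cap, no reduction.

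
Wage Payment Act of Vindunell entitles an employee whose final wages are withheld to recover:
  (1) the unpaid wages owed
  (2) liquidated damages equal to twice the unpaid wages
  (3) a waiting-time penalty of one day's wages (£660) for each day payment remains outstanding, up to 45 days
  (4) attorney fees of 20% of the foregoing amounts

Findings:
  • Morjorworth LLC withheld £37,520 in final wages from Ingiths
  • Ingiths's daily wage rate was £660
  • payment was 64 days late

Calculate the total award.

£170,712

Doubled: 2 × £37,520 = £75,040
Penalty days: min(64, 45) = 45
Waiting-time penalty: 45 × £660 = £29,700
Subtotal: £37,520 + £75,040 + £29,700 = £142,260
Attorney fees: 20% of £142,260 = £28,452
Total award: £142,260 + £28,452 = £170,712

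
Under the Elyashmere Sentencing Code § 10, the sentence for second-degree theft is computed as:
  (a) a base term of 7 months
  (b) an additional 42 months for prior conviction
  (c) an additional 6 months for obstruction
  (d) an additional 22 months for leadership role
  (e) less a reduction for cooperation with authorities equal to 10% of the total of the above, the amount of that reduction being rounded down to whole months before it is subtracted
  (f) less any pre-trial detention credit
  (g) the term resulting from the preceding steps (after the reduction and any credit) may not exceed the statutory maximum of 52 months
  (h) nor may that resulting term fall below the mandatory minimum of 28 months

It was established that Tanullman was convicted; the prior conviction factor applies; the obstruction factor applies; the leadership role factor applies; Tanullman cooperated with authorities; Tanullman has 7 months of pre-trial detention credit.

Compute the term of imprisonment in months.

Prior conviction enhancement: +42 months
Obstruction enhancement: +6 months
Leadership role enhancement: +22 months
Adjusted term: 7 months + 42 months + 6 months + 22 months = 77 months
Cooperation with authorities reduction: 10% of 77 months = 7 months (rounded down)
After reduction: 77 − 7 = 70 months
Less pre-trial detention credit: 70 months − 7 months = 63 months
Cap at 52 months: 63 months exceeds the cap → 52 months
Minimum 28 months: 52 months meets the minimum, no increase.

Sentence: 52 months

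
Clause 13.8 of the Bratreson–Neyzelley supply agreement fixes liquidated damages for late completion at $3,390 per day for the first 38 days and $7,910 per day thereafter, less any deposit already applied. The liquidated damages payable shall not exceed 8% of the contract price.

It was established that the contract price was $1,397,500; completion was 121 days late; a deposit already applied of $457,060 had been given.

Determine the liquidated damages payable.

$111,800

First 38 days: 38 × $3,390 = $128,820
Remaining days: (121 − 38) × $7,910 = $656,530
Accrued per-day damages: $128,820 + $656,530 = $785,350
Less deposit already applied: $785,350 − $457,060 = $328,290
Cap: 8% of $1,397,500 = $111,800
Cap at $111,800: $328,290 exceeds the cap → $111,800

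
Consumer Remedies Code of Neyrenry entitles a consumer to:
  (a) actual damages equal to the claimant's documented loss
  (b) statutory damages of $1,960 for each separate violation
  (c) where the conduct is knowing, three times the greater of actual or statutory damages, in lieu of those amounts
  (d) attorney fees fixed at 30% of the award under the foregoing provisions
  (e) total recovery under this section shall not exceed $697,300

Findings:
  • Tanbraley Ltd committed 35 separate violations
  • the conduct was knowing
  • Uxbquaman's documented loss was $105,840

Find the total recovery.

Statutory damages: 35 × $1,960 = $68,600
Greater of actual damages ($105,840) or statutory damages ($68,600): $105,840
Trebled: 3 × $105,840 = $317,520
Attorney fees: 30% of $317,520 = $95,256
Total before cap: $317,520 + $95,256 = $412,776
Cap at $697,300: $412,776 is within the cap, no reduction.

$412,776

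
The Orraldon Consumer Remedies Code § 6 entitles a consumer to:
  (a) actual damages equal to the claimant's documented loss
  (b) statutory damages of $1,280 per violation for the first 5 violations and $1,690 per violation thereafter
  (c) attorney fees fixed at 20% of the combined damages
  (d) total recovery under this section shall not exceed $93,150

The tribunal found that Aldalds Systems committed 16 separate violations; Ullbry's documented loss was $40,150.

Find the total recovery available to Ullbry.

$78,168

First 5 violations: 5 × $1,280 = $6,400
Remaining violations: (16 − 5) × $1,690 = $18,590
Statutory damages: $6,400 + $18,590 = $24,990
Combined damages: $40,150 + $24,990 = $65,140
Attorney fees: 20% of $65,140 = $13,028
Total before cap: $65,140 + $13,028 = $78,168
Cap at $93,150: $78,168 is within the cap, no reduction.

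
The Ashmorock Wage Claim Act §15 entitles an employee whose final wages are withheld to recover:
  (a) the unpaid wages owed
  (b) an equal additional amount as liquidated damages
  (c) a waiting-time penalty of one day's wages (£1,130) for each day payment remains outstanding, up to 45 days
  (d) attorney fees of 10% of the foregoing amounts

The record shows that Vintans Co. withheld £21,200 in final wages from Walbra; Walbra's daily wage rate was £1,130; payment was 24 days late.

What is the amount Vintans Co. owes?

Liquidated damages (equal amount): £21,200
Penalty days: min(24, 45) = 24
Waiting-time penalty: 24 × £1,130 = £27,120
Subtotal: £21,200 + £21,200 + £27,120 = £69,520
Attorney fees: 10% of £69,520 = £6,952
Total award: £69,520 + £6,952 = £76,472

£76,472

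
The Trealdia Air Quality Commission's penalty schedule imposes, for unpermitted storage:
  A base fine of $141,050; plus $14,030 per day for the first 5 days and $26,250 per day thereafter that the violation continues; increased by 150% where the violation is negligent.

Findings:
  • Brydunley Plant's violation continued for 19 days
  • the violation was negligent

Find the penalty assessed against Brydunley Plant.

Civil penalty: $1,446,750

First 5 days: 5 × $14,030 = $70,150
Remaining days: (19 − 5) × $26,250 = $367,500
Per-day component: $70,150 + $367,500 = $437,650
Base plus per-day: $141,050 + $437,650 = $578,700
Enhancement: 150% of $578,700 = $868,050
Enhanced fine: $578,700 + $868,050 = $1,446,750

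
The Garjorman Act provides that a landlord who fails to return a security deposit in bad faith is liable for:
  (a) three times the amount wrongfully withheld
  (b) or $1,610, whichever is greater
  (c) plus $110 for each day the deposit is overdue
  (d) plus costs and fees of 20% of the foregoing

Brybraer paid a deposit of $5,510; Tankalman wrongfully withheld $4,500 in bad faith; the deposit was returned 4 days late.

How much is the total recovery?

Recovery: $16,728

Trebled: 3 × $4,500 = $13,500
Minimum $1,610: $13,500 meets the minimum, no increase.
Late-return penalty: 4 × $110 = $440
Damages plus late penalty: $13,500 + $440 = $13,940
Costs and fees: 20% of $13,940 = $2,788
Total recovery: $13,940 + $2,788 = $16,728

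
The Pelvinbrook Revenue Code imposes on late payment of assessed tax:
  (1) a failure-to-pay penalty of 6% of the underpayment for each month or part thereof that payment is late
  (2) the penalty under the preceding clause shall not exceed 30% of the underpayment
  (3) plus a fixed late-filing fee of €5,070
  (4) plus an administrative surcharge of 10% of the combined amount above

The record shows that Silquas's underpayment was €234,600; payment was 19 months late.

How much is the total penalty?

€82,995

Accrued rate: 6% × 19 = 114%, capped at 30% → 30%
Failure-to-pay penalty: 30% of €234,600 = €70,380
Penalty before surcharge: €70,380 + €5,070 = €75,450
Administrative surcharge: 10% of €75,450 = €7,545
Total penalty: €75,450 + €7,545 = €82,995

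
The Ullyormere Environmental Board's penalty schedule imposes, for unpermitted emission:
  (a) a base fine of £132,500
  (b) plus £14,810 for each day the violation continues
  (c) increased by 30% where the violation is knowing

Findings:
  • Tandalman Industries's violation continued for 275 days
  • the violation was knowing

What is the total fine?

£5,466,825

Per-day component: 275 × £14,810 = £4,072,750
Base plus per-day: £132,500 + £4,072,750 = £4,205,250
Enhancement: 30% of £4,205,250 = £1,261,575
Enhanced fine: £4,205,250 + £1,261,575 = £5,466,825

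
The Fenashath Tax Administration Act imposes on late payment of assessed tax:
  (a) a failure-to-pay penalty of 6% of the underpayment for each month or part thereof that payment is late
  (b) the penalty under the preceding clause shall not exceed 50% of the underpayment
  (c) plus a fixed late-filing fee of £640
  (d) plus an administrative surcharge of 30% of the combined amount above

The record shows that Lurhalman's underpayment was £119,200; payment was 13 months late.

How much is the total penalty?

£78,312

Accrued rate: 6% × 13 = 78%, capped at 50% → 50%
Failure-to-pay penalty: 50% of £119,200 = £59,600
Penalty before surcharge: £59,600 + £640 = £60,240
Administrative surcharge: 30% of £60,240 = £18,072
Total penalty: £60,240 + £18,072 = £78,312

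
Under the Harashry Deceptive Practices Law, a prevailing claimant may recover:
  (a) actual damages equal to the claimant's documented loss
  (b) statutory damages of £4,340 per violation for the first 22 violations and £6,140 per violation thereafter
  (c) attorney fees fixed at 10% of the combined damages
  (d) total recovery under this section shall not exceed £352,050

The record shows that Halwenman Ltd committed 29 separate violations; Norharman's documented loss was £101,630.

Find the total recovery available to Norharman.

£264,099

First 22 violations: 22 × £4,340 = £95,480
Remaining violations: (29 − 22) × £6,140 = £42,980
Statutory damages: £95,480 + £42,980 = £138,460
Combined damages: £101,630 + £138,460 = £240,090
Attorney fees: 10% of £240,090 = £24,009
Total before cap: £240,090 + £24,009 = £264,099
Cap at £352,050: £264,099 is within the cap, no reduction.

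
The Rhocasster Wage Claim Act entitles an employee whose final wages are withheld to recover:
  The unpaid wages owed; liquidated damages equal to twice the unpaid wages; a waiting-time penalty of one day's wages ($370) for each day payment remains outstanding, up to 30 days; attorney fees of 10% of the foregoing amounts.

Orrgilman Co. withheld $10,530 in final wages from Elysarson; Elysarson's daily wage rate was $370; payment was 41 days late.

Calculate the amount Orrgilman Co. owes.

$46,959

Doubled: 2 × $10,530 = $21,060
Penalty days: min(41, 30) = 30
Waiting-time penalty: 30 × $370 = $11,100
Subtotal: $10,530 + $21,060 + $11,100 = $42,690
Attorney fees: 10% of $42,690 = $4,269
Total award: $42,690 + $4,269 = $46,959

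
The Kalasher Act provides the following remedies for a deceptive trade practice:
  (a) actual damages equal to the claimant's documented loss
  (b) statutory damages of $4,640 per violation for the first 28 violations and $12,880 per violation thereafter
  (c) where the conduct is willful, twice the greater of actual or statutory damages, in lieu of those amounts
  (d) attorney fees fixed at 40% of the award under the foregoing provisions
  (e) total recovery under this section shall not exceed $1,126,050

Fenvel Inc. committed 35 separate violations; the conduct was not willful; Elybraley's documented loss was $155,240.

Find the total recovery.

$525,448

First 28 violations: 28 × $4,640 = $129,920
Remaining violations: (35 − 28) × $12,880 = $90,160
Statutory damages: $129,920 + $90,160 = $220,080
Conduct not willful: the in-lieu enhancement does not apply.
Actual plus statutory damages: $155,240 + $220,080 = $375,320
Attorney fees: 40% of $375,320 = $150,128
Total before cap: $375,320 + $150,128 = $525,448
Cap at $1,126,050: $525,448 is within the cap, no reduction.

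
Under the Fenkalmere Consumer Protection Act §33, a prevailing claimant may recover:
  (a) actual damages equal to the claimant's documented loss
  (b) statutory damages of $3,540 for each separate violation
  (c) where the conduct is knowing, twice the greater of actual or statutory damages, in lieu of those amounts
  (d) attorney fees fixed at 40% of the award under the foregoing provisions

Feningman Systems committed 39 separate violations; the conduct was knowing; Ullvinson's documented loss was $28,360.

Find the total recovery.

Statutory damages: 39 × $3,540 = $138,060
Greater of actual damages ($28,360) or statutory damages ($138,060): $138,060
Doubled: 2 × $138,060 = $276,120
Attorney fees: 40% of $276,120 = $110,448
Total recovery: $276,120 + $110,448 = $386,568

$386,568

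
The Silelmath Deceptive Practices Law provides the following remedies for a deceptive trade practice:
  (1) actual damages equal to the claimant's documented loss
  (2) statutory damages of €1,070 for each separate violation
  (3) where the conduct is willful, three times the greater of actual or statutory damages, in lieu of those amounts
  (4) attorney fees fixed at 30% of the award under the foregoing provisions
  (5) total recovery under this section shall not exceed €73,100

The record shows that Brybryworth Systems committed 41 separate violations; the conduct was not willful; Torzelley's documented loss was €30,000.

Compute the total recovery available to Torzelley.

€73,100

Statutory damages: 41 × €1,070 = €43,870
Conduct not willful: the in-lieu enhancement does not apply.
Actual plus statutory damages: €30,000 + €43,870 = €73,870
Attorney fees: 30% of €73,870 = €22,161
Total before cap: €73,870 + €22,161 = €96,031
Cap at €73,100: €96,031 exceeds the cap → €73,100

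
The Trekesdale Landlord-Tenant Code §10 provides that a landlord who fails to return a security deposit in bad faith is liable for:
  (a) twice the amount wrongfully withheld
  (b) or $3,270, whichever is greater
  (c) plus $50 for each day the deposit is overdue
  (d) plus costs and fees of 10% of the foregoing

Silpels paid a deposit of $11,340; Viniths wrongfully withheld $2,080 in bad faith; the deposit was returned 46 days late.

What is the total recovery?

Doubled: 2 × $2,080 = $4,160
Minimum $3,270: $4,160 meets the minimum, no increase.
Late-return penalty: 46 × $50 = $2,300
Damages plus late penalty: $4,160 + $2,300 = $6,460
Costs and fees: 10% of $6,460 = $646
Total recovery: $6,460 + $646 = $7,106

Recovery: $7,106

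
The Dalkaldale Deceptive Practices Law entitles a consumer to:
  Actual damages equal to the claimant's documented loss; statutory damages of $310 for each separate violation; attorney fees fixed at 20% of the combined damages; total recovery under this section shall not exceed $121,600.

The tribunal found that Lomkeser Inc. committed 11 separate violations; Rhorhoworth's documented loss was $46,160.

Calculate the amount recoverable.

Statutory damages: 11 × $310 = $3,410
Combined damages: $46,160 + $3,410 = $49,570
Attorney fees: 20% of $49,570 = $9,914
Total before cap: $49,570 + $9,914 = $59,484
Cap at $121,600: $59,484 is within the cap, no reduction.

$59,484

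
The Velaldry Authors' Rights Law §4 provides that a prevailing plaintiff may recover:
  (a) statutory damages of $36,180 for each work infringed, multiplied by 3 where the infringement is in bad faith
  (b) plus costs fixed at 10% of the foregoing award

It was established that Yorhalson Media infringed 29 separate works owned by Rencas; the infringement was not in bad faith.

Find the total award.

Statutory damages: 29 × $36,180 = $1,049,220
Infringement not in bad faith: no ×3 enhancement.
Costs: 10% of $1,049,220 = $104,922
Award plus costs: $1,049,220 + $104,922 = $1,154,142

$1,154,142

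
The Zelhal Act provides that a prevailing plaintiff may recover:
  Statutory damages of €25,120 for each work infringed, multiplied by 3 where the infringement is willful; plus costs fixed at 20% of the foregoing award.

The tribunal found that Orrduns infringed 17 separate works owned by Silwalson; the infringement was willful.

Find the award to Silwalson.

€1,537,344

Statutory damages: 17 × €25,120 = €427,040
Trebled: 3 × €427,040 = €1,281,120
Costs: 20% of €1,281,120 = €256,224
Award plus costs: €1,281,120 + €256,224 = €1,537,344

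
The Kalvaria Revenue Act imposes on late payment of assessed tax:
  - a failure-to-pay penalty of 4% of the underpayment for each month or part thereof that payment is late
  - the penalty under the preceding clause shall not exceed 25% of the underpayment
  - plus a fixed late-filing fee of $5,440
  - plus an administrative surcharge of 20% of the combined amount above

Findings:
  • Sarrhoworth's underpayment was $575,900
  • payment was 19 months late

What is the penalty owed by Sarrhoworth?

Accrued rate: 4% × 19 = 76%, capped at 25% → 25%
Failure-to-pay penalty: 25% of $575,900 = $143,975
Penalty before surcharge: $143,975 + $5,440 = $149,415
Administrative surcharge: 20% of $149,415 = $29,883
Total penalty: $149,415 + $29,883 = $179,298

Penalty: $179,298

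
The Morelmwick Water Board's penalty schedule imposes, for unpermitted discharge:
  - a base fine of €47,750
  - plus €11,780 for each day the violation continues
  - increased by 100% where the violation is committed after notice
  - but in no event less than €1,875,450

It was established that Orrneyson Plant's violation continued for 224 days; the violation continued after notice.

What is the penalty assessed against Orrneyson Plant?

€5,372,940

Per-day component: 224 × €11,780 = €2,638,720
Base plus per-day: €47,750 + €2,638,720 = €2,686,470
Enhancement: 100% of €2,686,470 = €2,686,470
Enhanced fine: €2,686,470 + €2,686,470 = €5,372,940
Minimum €1,875,450: €5,372,940 meets the minimum, no increase.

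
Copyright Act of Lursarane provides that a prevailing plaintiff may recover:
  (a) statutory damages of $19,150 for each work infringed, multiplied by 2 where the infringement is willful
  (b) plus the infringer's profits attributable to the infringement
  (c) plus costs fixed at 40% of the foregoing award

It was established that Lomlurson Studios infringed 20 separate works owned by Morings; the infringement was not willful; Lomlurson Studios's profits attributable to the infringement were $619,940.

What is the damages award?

$1,404,116

Statutory damages: 20 × $19,150 = $383,000
Infringement not willful: no ×2 enhancement.
Combined award: $383,000 + $619,940 = $1,002,940
Costs: 40% of $1,002,940 = $401,176
Award plus costs: $1,002,940 + $401,176 = $1,404,116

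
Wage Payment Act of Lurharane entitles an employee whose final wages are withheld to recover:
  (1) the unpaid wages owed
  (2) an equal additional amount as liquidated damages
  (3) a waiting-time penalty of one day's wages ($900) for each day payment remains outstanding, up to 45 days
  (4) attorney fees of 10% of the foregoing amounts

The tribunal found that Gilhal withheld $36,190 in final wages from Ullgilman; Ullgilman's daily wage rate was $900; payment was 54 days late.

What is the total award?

Liquidated damages (equal amount): $36,190
Penalty days: min(54, 45) = 45
Waiting-time penalty: 45 × $900 = $40,500
Subtotal: $36,190 + $36,190 + $40,500 = $112,880
Attorney fees: 10% of $112,880 = $11,288
Total award: $112,880 + $11,288 = $124,168

$124,168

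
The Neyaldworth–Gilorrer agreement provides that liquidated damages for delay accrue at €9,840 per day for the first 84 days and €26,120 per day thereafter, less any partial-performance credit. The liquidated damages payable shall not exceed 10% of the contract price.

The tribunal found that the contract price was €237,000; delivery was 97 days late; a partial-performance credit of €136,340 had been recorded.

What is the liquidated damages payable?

First 84 days: 84 × €9,840 = €826,560
Remaining days: (97 − 84) × €26,120 = €339,560
Accrued per-day damages: €826,560 + €339,560 = €1,166,120
Less partial-performance credit: €1,166,120 − €136,340 = €1,029,780
Cap: 10% of €237,000 = €23,700
Cap at €23,700: €1,029,780 exceeds the cap → €23,700

Liquidated damages: €23,700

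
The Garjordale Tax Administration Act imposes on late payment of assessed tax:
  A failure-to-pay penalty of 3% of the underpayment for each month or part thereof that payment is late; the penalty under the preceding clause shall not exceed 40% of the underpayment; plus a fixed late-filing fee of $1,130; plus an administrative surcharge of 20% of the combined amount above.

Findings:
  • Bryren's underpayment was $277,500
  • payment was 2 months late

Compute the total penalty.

$21,336

Accrued rate: 3% × 2 = 6%, capped at 40% → 6%
Failure-to-pay penalty: 6% of $277,500 = $16,650
Penalty before surcharge: $16,650 + $1,130 = $17,780
Administrative surcharge: 20% of $17,780 = $3,556
Total penalty: $17,780 + $3,556 = $21,336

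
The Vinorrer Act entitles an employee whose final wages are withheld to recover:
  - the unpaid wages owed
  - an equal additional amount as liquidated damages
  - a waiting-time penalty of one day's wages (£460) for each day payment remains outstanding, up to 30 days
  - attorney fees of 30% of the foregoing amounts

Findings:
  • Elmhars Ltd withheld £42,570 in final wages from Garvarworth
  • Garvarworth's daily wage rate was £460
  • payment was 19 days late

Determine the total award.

Liquidated damages (equal amount): £42,570
Penalty days: min(19, 30) = 19
Waiting-time penalty: 19 × £460 = £8,740
Subtotal: £42,570 + £42,570 + £8,740 = £93,880
Attorney fees: 30% of £93,880 = £28,164
Total award: £93,880 + £28,164 = £122,044

Total award: £122,044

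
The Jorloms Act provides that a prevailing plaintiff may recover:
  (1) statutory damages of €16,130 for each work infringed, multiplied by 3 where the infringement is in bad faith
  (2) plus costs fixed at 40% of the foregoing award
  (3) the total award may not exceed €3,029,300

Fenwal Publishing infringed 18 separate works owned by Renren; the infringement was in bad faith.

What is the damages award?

Statutory damages: 18 × €16,130 = €290,340
Trebled: 3 × €290,340 = €871,020
Costs: 40% of €871,020 = €348,408
Award plus costs: €871,020 + €348,408 = €1,219,428
Cap at €3,029,300: €1,219,428 is within the cap, no reduction.

€1,219,428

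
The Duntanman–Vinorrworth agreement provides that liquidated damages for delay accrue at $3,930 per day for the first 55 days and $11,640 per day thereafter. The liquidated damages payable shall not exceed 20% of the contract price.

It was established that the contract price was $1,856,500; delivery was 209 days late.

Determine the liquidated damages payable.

$371,300

First 55 days: 55 × $3,930 = $216,150
Remaining days: (209 − 55) × $11,640 = $1,792,560
Accrued per-day damages: $216,150 + $1,792,560 = $2,008,710
Cap: 20% of $1,856,500 = $371,300
Cap at $371,300: $2,008,710 exceeds the cap → $371,300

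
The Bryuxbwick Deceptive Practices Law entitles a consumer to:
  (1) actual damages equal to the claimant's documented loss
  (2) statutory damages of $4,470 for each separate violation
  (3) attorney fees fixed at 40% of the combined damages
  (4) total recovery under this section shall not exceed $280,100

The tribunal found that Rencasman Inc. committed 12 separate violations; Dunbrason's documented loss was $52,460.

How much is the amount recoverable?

Statutory damages: 12 × $4,470 = $53,640
Combined damages: $52,460 + $53,640 = $106,100
Attorney fees: 40% of $106,100 = $42,440
Total before cap: $106,100 + $42,440 = $148,540
Cap at $280,100: $148,540 is within the cap, no reduction.

$148,540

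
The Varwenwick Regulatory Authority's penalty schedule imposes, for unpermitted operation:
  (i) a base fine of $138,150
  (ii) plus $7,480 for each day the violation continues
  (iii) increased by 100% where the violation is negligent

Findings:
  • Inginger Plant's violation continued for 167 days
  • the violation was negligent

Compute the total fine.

$2,774,620

Per-day component: 167 × $7,480 = $1,249,160
Base plus per-day: $138,150 + $1,249,160 = $1,387,310
Enhancement: 100% of $1,387,310 = $1,387,310
Enhanced fine: $1,387,310 + $1,387,310 = $2,774,620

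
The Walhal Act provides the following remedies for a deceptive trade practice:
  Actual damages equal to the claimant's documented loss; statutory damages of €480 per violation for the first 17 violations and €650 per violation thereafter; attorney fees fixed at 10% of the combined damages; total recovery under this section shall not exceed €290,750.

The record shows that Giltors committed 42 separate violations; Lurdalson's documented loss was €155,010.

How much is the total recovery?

First 17 violations: 17 × €480 = €8,160
Remaining violations: (42 − 17) × €650 = €16,250
Statutory damages: €8,160 + €16,250 = €24,410
Combined damages: €155,010 + €24,410 = €179,420
Attorney fees: 10% of €179,420 = €17,942
Total before cap: €179,420 + €17,942 = €197,362
Cap at €290,750: €197,362 is within the cap, no reduction.

€197,362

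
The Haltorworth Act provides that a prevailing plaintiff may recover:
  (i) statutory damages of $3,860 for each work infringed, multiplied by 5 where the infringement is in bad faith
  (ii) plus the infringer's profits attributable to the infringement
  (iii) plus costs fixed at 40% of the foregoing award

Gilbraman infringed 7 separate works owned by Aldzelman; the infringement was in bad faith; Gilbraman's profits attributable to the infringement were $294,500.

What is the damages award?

$601,440

Statutory damages: 7 × $3,860 = $27,020
Multiplied by 5: 5 × $27,020 = $135,100
Combined award: $135,100 + $294,500 = $429,600
Costs: 40% of $429,600 = $171,840
Award plus costs: $429,600 + $171,840 = $601,440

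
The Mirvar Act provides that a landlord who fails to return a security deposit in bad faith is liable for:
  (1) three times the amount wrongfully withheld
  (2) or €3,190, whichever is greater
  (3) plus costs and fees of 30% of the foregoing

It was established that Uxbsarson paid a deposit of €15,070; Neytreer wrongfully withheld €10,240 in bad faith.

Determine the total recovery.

€39,936

Trebled: 3 × €10,240 = €30,720
Minimum €3,190: €30,720 meets the minimum, no increase.
Costs and fees: 30% of €30,720 = €9,216
Total recovery: €30,720 + €9,216 = €39,936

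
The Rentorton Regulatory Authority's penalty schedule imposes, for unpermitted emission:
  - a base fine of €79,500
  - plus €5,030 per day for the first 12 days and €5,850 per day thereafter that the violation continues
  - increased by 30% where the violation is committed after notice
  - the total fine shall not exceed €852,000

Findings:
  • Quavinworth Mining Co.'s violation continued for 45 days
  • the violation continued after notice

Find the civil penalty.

Civil penalty: €432,783

First 12 days: 12 × €5,030 = €60,360
Remaining days: (45 − 12) × €5,850 = €193,050
Per-day component: €60,360 + €193,050 = €253,410
Base plus per-day: €79,500 + €253,410 = €332,910
Enhancement: 30% of €332,910 = €99,873
Enhanced fine: €332,910 + €99,873 = €432,783
Cap at €852,000: €432,783 is within the cap, no reduction.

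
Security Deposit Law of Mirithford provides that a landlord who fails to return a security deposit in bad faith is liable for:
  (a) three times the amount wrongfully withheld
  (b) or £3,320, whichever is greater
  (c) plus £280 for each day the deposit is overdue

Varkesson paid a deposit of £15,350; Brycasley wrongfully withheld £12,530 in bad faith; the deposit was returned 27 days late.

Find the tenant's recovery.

Trebled: 3 × £12,530 = £37,590
Minimum £3,320: £37,590 meets the minimum, no increase.
Late-return penalty: 27 × £280 = £7,560
Damages plus late penalty: £37,590 + £7,560 = £45,150

£45,150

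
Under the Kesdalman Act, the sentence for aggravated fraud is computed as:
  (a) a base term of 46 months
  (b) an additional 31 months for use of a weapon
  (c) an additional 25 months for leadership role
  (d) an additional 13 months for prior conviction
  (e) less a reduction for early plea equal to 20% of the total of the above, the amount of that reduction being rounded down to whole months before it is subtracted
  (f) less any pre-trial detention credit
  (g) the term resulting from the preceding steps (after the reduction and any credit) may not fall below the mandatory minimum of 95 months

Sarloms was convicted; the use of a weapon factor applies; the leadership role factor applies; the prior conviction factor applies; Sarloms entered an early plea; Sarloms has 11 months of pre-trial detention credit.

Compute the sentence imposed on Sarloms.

Use of a weapon enhancement: +31 months
Leadership role enhancement: +25 months
Prior conviction enhancement: +13 months
Adjusted term: 46 months + 31 months + 25 months + 13 months = 115 months
Early plea reduction: 20% of 115 months = 23 months (rounded down)
After reduction: 115 − 23 = 92 months
Less pre-trial detention credit: 92 months − 11 months = 81 months
Minimum 95 months: 81 months is below the minimum → 95 months

95 months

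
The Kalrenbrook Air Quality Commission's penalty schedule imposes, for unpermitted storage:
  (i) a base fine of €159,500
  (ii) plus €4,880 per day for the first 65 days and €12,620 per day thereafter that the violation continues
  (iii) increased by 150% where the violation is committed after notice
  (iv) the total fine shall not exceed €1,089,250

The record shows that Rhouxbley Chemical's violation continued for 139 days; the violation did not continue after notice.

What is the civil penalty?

First 65 days: 65 × €4,880 = €317,200
Remaining days: (139 − 65) × €12,620 = €933,880
Per-day component: €317,200 + €933,880 = €1,251,080
Base plus per-day: €159,500 + €1,251,080 = €1,410,580
The violation did not continue after notice: no 150% increase.
Cap at €1,089,250: €1,410,580 exceeds the cap → €1,089,250

Civil penalty: €1,089,250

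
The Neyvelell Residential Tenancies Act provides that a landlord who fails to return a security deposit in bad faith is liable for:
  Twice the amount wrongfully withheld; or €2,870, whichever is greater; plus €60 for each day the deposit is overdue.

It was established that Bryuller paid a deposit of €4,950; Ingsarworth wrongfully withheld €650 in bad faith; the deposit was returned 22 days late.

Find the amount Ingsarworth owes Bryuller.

Doubled: 2 × €650 = €1,300
Minimum €2,870: €1,300 is below the minimum → €2,870
Late-return penalty: 22 × €60 = €1,320
Damages plus late penalty: €2,870 + €1,320 = €4,190

€4,190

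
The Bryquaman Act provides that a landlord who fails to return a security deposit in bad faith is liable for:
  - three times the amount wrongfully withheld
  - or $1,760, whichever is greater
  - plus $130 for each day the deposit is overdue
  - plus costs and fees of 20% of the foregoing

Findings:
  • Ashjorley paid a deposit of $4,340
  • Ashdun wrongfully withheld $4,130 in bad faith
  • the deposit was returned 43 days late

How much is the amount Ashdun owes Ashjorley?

Trebled: 3 × $4,130 = $12,390
Minimum $1,760: $12,390 meets the minimum, no increase.
Late-return penalty: 43 × $130 = $5,590
Damages plus late penalty: $12,390 + $5,590 = $17,980
Costs and fees: 20% of $17,980 = $3,596
Total recovery: $17,980 + $3,596 = $21,576

$21,576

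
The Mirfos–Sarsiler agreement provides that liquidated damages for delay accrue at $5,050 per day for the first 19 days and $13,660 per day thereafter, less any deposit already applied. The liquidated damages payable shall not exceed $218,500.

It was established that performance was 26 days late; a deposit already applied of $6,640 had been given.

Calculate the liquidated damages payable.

$184,930

First 19 days: 19 × $5,050 = $95,950
Remaining days: (26 − 19) × $13,660 = $95,620
Accrued per-day damages: $95,950 + $95,620 = $191,570
Less deposit already applied: $191,570 − $6,640 = $184,930
Cap at $218,500: $184,930 is within the cap, no reduction.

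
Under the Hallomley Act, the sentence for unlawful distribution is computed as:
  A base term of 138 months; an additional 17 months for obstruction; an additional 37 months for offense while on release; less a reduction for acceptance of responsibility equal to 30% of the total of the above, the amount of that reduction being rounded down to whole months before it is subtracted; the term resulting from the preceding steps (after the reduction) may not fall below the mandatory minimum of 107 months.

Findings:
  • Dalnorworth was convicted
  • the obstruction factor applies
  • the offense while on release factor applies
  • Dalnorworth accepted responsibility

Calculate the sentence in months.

135 months

Obstruction enhancement: +17 months
Offense while on release enhancement: +37 months
Adjusted term: 138 months + 17 months + 37 months = 192 months
Acceptance of responsibility reduction: 30% of 192 months = 57 months (rounded down)
After reduction: 192 − 57 = 135 months
Minimum 107 months: 135 months meets the minimum, no increase.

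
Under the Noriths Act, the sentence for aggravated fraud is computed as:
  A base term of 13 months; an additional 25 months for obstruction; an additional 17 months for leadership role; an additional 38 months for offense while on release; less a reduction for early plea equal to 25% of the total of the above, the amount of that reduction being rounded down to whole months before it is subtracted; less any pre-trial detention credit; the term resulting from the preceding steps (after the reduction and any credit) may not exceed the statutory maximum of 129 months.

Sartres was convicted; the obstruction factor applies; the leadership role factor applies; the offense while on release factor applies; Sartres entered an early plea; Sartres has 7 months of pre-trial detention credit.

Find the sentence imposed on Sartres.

Obstruction enhancement: +25 months
Leadership role enhancement: +17 months
Offense while on release enhancement: +38 months
Adjusted term: 13 months + 25 months + 17 months + 38 months = 93 months
Early plea reduction: 25% of 93 months = 23 months (rounded down)
After reduction: 93 − 23 = 70 months
Less pre-trial detention credit: 70 months − 7 months = 63 months
Cap at 129 months: 63 months is within the cap, no reduction.

63 months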